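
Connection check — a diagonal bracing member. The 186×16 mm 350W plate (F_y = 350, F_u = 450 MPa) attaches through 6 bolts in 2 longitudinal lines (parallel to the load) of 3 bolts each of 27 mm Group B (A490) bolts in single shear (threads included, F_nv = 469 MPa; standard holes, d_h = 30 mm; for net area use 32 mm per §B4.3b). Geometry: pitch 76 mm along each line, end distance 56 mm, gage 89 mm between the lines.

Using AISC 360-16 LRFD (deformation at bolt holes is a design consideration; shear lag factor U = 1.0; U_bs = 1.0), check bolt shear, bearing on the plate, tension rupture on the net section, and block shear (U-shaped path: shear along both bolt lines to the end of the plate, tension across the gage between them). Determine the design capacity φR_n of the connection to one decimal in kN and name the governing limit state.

658.8 kN (net-section rupture governs)

Bolt shear: A_b = π(27)²/4 = 572.56 mm². φR_n = 0.75 × 469 × 572.56 × 6 × 1 = 1208.4 kN.
Bearing (16 mm plate, F_u = 450 MPa): end bolts L_c = 56 − 30/2 = 41, R_n = min(1.2×41×16×450, 2.4×27×16×450) = 354.24 kN/bolt; interior L_c = 76 − 30 = 46, R_n = 397.44 kN/bolt. φR_n = 0.75 × (2×354.24 + 4×397.44) = 1723.7 kN.
Tension rupture (net): A_n = (186 − 2×32)×16 = 1952 mm² (U = 1.0, A_e = A_n). φR_n = 0.75 × 450 × 1952 = 658.8 kN.
Block shear: shear path 2×[56+2×76] = 2×208 mm, A_gv = 6656, A_nv = 2×(208 − 2.5×32)×16 = 4096 mm²; tension across gage: (89 − 1×32)×16 = 912 mm². R_n = min(0.6×450×4096, 0.6×350×6656) + 1.0×450×912 = min(1105.9, 1397.8) + 410.4 = 1516.3 kN. φR_n = 0.75 × 1516.3 = 1137.2 kN.
Governing: min(1208.4, 1723.7, 658.8, 1137.2) = 658.8 kN → net-section rupture.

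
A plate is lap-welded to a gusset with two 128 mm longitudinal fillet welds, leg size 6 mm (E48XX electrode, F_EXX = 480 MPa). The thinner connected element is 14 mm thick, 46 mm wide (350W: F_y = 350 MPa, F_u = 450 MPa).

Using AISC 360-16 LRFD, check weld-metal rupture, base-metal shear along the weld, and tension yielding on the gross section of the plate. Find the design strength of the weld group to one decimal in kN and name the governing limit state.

Weld metal: throat = 0.707×6 = 4.242 mm, L = 2×128 = 256 mm. φR_n = 0.75 × 0.6 × 480 × 4.242 × 256 = 234.6 kN.
Base metal shear (14 mm plate): yield φR_n = 1.0×0.6×350×14×256 = 752.6 kN; rupture φR_n = 0.75×0.6×450×14×256 = 725.8 kN; take 725.8 kN (rupture).
Tension yield (gross): A_g = 46×14 = 644 mm². φR_n = 0.90 × 350 × 644 = 202.9 kN.
Governing: min(234.6, 725.8, 202.9) = 202.9 kN → gross-section yield.

202.9 kN (gross-section yield governs)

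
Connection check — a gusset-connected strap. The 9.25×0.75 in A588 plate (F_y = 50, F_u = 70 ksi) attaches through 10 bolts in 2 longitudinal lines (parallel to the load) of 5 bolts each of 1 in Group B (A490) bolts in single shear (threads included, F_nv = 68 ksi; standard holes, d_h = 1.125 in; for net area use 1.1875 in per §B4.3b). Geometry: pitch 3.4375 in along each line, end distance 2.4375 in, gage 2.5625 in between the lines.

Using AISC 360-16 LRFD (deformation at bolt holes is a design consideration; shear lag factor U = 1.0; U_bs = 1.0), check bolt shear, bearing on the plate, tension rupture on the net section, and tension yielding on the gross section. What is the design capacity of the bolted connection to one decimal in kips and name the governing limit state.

270.7 kips (net-section rupture governs)

Bolt shear: A_b = π(1)²/4 = 0.7854 in². φR_n = 0.75 × 68 × 0.7854 × 10 × 1 = 400.6 kips.
Bearing (0.75 in plate, F_u = 70 ksi): end bolts L_c = 2.4375 − 1.125/2 = 1.875, R_n = min(1.2×1.875×0.75×70, 2.4×1×0.75×70) = 118.13 kips/bolt; interior L_c = 3.4375 − 1.125 = 2.3125, R_n = 126 kips/bolt. φR_n = 0.75 × (2×118.13 + 8×126) = 933.2 kips.
Tension rupture (net): A_n = (9.25 − 2×1.1875)×0.75 = 5.1563 in² (U = 1.0, A_e = A_n). φR_n = 0.75 × 70 × 5.1563 = 270.7 kips.
Tension yield (gross): A_g = 9.25×0.75 = 6.9375 in². φR_n = 0.90 × 50 × 6.9375 = 312.2 kips.
Governing: min(400.6, 933.2, 270.7, 312.2) = 270.7 kips → net-section rupture.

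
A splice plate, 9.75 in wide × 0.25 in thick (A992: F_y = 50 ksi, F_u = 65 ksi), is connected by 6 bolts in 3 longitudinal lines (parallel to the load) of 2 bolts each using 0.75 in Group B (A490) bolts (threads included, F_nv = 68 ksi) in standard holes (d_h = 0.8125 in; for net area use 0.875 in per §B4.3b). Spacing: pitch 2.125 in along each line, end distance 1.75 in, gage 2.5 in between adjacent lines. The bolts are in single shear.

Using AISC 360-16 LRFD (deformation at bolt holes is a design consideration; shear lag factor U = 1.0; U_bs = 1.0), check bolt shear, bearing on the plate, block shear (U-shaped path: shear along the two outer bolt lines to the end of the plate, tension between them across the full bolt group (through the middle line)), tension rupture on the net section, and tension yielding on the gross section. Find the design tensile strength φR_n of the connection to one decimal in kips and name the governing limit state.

77.1 kips (block shear governs)

Bolt shear: A_b = π(0.75)²/4 = 0.44179 in². φR_n = 0.75 × 68 × 0.44179 × 6 × 1 = 135.2 kips.
Bearing (0.25 in plate, F_u = 65 ksi): end bolts L_c = 1.75 − 0.8125/2 = 1.34375, R_n = min(1.2×1.34375×0.25×65, 2.4×0.75×0.25×65) = 26.203 kips/bolt; interior L_c = 2.125 − 0.8125 = 1.3125, R_n = 25.594 kips/bolt. φR_n = 0.75 × (3×26.203 + 3×25.594) = 116.5 kips.
Block shear: shear path 2×[1.75+1×2.125] = 2×3.875 in, A_gv = 1.9375, A_nv = 2×(3.875 − 1.5×0.875)×0.25 = 1.2813 in²; tension across gage: (5 − 2×0.875)×0.25 = 0.8125 in². R_n = min(0.6×65×1.2813, 0.6×50×1.9375) + 1.0×65×0.8125 = min(49.971, 58.125) + 52.813 = 102.78 kips. φR_n = 0.75 × 102.78 = 77.1 kips.
Tension rupture (net): A_n = (9.75 − 3×0.875)×0.25 = 1.7813 in² (U = 1.0, A_e = A_n). φR_n = 0.75 × 65 × 1.7813 = 86.8 kips.
Tension yield (gross): A_g = 9.75×0.25 = 2.4375 in². φR_n = 0.90 × 50 × 2.4375 = 109.7 kips.
Governing: min(135.2, 116.5, 77.1, 86.8, 109.7) = 77.1 kips → block shear.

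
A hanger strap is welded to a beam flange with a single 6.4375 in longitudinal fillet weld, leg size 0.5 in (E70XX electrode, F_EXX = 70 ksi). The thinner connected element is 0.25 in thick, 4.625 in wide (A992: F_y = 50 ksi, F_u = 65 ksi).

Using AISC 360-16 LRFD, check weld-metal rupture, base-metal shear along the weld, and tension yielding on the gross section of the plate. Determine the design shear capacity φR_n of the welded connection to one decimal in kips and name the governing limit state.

47.1 kips (base-metal shear governs)

Weld metal: throat = 0.707×0.5 = 0.3535 in, L = 6.4375 in. φR_n = 0.75 × 0.6 × 70 × 0.3535 × 6.4375 = 71.7 kips.
Base metal shear (0.25 in plate): yield φR_n = 1.0×0.6×50×0.25×6.4375 = 48.3 kips; rupture φR_n = 0.75×0.6×65×0.25×6.4375 = 47.1 kips; take 47.1 kips (rupture).
Tension yield (gross): A_g = 4.625×0.25 = 1.1563 in². φR_n = 0.90 × 50 × 1.1563 = 52.0 kips.
Governing: min(71.7, 47.1, 52.0) = 47.1 kips → base-metal shear.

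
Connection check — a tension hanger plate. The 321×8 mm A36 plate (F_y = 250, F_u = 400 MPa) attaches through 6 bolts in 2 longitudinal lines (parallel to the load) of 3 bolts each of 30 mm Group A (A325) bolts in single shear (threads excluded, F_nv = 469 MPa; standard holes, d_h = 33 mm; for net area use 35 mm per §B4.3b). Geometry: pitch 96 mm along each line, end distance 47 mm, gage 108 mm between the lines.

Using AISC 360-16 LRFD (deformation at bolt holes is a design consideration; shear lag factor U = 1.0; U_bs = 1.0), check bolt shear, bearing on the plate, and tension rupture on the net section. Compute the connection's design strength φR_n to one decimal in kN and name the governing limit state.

Bolt shear: A_b = π(30)²/4 = 706.86 mm². φR_n = 0.75 × 469 × 706.86 × 6 × 1 = 1491.8 kN.
Bearing (8 mm plate, F_u = 400 MPa): end bolts L_c = 47 − 33/2 = 30.5, R_n = min(1.2×30.5×8×400, 2.4×30×8×400) = 117.12 kN/bolt; interior L_c = 96 − 33 = 63, R_n = 230.4 kN/bolt. φR_n = 0.75 × (2×117.12 + 4×230.4) = 866.9 kN.
Tension rupture (net): A_n = (321 − 2×35)×8 = 2008 mm² (U = 1.0, A_e = A_n). φR_n = 0.75 × 400 × 2008 = 602.4 kN.
Governing: min(1491.8, 866.9, 602.4) = 602.4 kN → net-section rupture.

602.4 kN (net-section rupture governs)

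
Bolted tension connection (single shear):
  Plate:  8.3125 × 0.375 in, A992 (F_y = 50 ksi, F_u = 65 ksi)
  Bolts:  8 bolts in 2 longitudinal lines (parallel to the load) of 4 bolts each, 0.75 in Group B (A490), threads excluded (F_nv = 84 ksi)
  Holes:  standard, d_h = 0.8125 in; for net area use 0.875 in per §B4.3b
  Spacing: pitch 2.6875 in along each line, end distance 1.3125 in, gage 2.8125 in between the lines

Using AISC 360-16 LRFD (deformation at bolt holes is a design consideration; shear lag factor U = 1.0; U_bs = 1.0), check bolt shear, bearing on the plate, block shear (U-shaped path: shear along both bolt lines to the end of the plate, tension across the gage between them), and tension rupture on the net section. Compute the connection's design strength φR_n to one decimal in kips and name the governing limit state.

Bolt shear: A_b = π(0.75)²/4 = 0.44179 in². φR_n = 0.75 × 84 × 0.44179 × 8 × 1 = 222.7 kips.
Bearing (0.375 in plate, F_u = 65 ksi): end bolts L_c = 1.3125 − 0.8125/2 = 0.90625, R_n = min(1.2×0.90625×0.375×65, 2.4×0.75×0.375×65) = 26.508 kips/bolt; interior L_c = 2.6875 − 0.8125 = 1.875, R_n = 43.875 kips/bolt. φR_n = 0.75 × (2×26.508 + 6×43.875) = 237.2 kips.
Block shear: shear path 2×[1.3125+3×2.6875] = 2×9.375 in, A_gv = 7.0313, A_nv = 2×(9.375 − 3.5×0.875)×0.375 = 4.7344 in²; tension across gage: (2.8125 − 1×0.875)×0.375 = 0.72656 in². R_n = min(0.6×65×4.7344, 0.6×50×7.0313) + 1.0×65×0.72656 = min(184.64, 210.94) + 47.226 = 231.87 kips. φR_n = 0.75 × 231.87 = 173.9 kips.
Tension rupture (net): A_n = (8.3125 − 2×0.875)×0.375 = 2.4609 in² (U = 1.0, A_e = A_n). φR_n = 0.75 × 65 × 2.4609 = 120.0 kips.
Governing: min(222.7, 237.2, 173.9, 120.0) = 120.0 kips → net-section rupture.

120.0 kips (net-section rupture governs)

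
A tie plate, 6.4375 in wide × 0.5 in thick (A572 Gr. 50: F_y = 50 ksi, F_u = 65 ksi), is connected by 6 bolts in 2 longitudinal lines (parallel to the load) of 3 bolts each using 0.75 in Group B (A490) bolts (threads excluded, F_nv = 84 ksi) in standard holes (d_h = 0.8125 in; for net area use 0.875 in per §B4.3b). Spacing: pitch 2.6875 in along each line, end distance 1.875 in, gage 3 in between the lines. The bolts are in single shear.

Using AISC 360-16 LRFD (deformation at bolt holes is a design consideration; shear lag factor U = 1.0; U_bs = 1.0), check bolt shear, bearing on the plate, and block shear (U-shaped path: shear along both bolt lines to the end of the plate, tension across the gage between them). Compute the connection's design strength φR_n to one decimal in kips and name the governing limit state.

Bolt shear: A_b = π(0.75)²/4 = 0.44179 in². φR_n = 0.75 × 84 × 0.44179 × 6 × 1 = 167.0 kips.
Bearing (0.5 in plate, F_u = 65 ksi): end bolts L_c = 1.875 − 0.8125/2 = 1.46875, R_n = min(1.2×1.46875×0.5×65, 2.4×0.75×0.5×65) = 57.281 kips/bolt; interior L_c = 2.6875 − 0.8125 = 1.875, R_n = 58.5 kips/bolt. φR_n = 0.75 × (2×57.281 + 4×58.5) = 261.4 kips.
Block shear: shear path 2×[1.875+2×2.6875] = 2×7.25 in, A_gv = 7.25, A_nv = 2×(7.25 − 2.5×0.875)×0.5 = 5.0625 in²; tension across gage: (3 − 1×0.875)×0.5 = 1.0625 in². R_n = min(0.6×65×5.0625, 0.6×50×7.25) + 1.0×65×1.0625 = min(197.44, 217.5) + 69.063 = 266.5 kips. φR_n = 0.75 × 266.5 = 199.9 kips.
Governing: min(167.0, 261.4, 199.9) = 167.0 kips → bolt shear.

167.0 kips (bolt shear governs)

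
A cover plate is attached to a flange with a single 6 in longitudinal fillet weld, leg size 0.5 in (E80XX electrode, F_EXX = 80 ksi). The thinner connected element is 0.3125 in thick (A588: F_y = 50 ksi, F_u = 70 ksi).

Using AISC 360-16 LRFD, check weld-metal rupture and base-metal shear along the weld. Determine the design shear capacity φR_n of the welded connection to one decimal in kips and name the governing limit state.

56.3 kips (base-metal shear governs)

Weld metal: throat = 0.707×0.5 = 0.3535 in, L = 6 in. φR_n = 0.75 × 0.6 × 80 × 0.3535 × 6 = 76.4 kips.
Base metal shear (0.3125 in plate): yield φR_n = 1.0×0.6×50×0.3125×6 = 56.3 kips; rupture φR_n = 0.75×0.6×70×0.3125×6 = 59.1 kips; take 56.3 kips (yield).
Governing: min(76.4, 56.3) = 56.3 kips → base-metal shear.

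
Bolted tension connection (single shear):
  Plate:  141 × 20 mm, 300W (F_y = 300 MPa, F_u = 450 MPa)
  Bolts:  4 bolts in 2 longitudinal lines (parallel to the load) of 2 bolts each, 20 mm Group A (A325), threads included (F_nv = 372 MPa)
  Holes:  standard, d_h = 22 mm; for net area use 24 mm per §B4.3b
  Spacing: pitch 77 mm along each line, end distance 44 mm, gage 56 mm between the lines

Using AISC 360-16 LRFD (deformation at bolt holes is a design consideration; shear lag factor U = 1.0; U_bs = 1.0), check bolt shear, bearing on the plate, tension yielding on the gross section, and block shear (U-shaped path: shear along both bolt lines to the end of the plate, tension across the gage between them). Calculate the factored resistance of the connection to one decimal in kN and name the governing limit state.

350.6 kN (bolt shear governs)

Bolt shear: A_b = π(20)²/4 = 314.16 mm². φR_n = 0.75 × 372 × 314.16 × 4 × 1 = 350.6 kN.
Bearing (20 mm plate, F_u = 450 MPa): end bolts L_c = 44 − 22/2 = 33, R_n = min(1.2×33×20×450, 2.4×20×20×450) = 356.4 kN/bolt; interior L_c = 77 − 22 = 55, R_n = 432 kN/bolt. φR_n = 0.75 × (2×356.4 + 2×432) = 1182.6 kN.
Tension yield (gross): A_g = 141×20 = 2820 mm². φR_n = 0.90 × 300 × 2820 = 761.4 kN.
Block shear: shear path 2×[44+1×77] = 2×121 mm, A_gv = 4840, A_nv = 2×(121 − 1.5×24)×20 = 3400 mm²; tension across gage: (56 − 1×24)×20 = 640 mm². R_n = min(0.6×450×3400, 0.6×300×4840) + 1.0×450×640 = min(918, 871.2) + 288 = 1159.2 kN. φR_n = 0.75 × 1159.2 = 869.4 kN.
Governing: min(350.6, 1182.6, 761.4, 869.4) = 350.6 kN → bolt shear.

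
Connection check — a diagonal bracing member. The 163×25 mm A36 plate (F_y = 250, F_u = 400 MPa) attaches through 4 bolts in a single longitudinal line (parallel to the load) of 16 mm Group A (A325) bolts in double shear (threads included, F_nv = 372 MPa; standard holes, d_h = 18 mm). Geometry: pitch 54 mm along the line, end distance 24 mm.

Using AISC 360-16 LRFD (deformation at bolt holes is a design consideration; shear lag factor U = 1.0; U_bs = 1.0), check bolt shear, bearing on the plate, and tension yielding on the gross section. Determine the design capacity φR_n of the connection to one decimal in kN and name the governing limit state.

448.8 kN (bolt shear governs)

Bolt shear: A_b = π(16)²/4 = 201.06 mm². φR_n = 0.75 × 372 × 201.06 × 4 × 2 = 448.8 kN.
Bearing (25 mm plate, F_u = 400 MPa): end bolts L_c = 24 − 18/2 = 15, R_n = min(1.2×15×25×400, 2.4×16×25×400) = 180 kN/bolt; interior L_c = 54 − 18 = 36, R_n = 384 kN/bolt. φR_n = 0.75 × (1×180 + 3×384) = 999.0 kN.
Tension yield (gross): A_g = 163×25 = 4075 mm². φR_n = 0.90 × 250 × 4075 = 916.9 kN.
Governing: min(448.8, 999.0, 916.9) = 448.8 kN → bolt shear.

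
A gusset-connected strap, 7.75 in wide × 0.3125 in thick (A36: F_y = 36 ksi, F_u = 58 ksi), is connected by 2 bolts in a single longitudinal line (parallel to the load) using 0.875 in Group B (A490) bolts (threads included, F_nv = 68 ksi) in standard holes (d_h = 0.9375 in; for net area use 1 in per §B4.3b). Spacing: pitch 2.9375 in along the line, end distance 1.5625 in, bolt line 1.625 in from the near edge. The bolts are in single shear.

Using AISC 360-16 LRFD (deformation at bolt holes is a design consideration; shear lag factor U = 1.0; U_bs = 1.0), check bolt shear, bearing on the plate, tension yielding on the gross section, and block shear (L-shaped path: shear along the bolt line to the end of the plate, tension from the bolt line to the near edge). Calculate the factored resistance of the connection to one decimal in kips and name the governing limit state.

38.1 kips (block shear governs)

Bolt shear: A_b = π(0.875)²/4 = 0.60132 in². φR_n = 0.75 × 68 × 0.60132 × 2 × 1 = 61.3 kips.
Bearing (0.3125 in plate, F_u = 58 ksi): end bolts L_c = 1.5625 − 0.9375/2 = 1.09375, R_n = min(1.2×1.09375×0.3125×58, 2.4×0.875×0.3125×58) = 23.789 kips/bolt; interior L_c = 2.9375 − 0.9375 = 2, R_n = 38.063 kips/bolt. φR_n = 0.75 × (1×23.789 + 1×38.063) = 46.4 kips.
Tension yield (gross): A_g = 7.75×0.3125 = 2.4219 in². φR_n = 0.90 × 36 × 2.4219 = 78.5 kips.
Block shear: shear path 1×[1.5625+1×2.9375] = 1×4.5 in, A_gv = 1.4063, A_nv = 1×(4.5 − 1.5×1)×0.3125 = 0.9375 in²; tension to near edge: (1.625 − 0.5×1)×0.3125 = 0.35156 in². R_n = min(0.6×58×0.9375, 0.6×36×1.4063) + 1.0×58×0.35156 = min(32.625, 30.376) + 20.39 = 50.766 kips. φR_n = 0.75 × 50.766 = 38.1 kips.
Governing: min(61.3, 46.4, 78.5, 38.1) = 38.1 kips → block shear.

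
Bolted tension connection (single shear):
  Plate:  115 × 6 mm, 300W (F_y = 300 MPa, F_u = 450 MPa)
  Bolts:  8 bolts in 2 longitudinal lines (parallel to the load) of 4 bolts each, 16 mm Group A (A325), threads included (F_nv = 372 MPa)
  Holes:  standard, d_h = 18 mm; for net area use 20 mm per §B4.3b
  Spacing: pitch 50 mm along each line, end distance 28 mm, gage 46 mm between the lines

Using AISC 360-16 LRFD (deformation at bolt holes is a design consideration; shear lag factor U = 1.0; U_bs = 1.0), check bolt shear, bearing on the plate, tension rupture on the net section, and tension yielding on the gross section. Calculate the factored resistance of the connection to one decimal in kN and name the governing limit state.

Bolt shear: A_b = π(16)²/4 = 201.06 mm². φR_n = 0.75 × 372 × 201.06 × 8 × 1 = 448.8 kN.
Bearing (6 mm plate, F_u = 450 MPa): end bolts L_c = 28 − 18/2 = 19, R_n = min(1.2×19×6×450, 2.4×16×6×450) = 61.56 kN/bolt; interior L_c = 50 − 18 = 32, R_n = 103.68 kN/bolt. φR_n = 0.75 × (2×61.56 + 6×103.68) = 558.9 kN.
Tension rupture (net): A_n = (115 − 2×20)×6 = 450 mm² (U = 1.0, A_e = A_n). φR_n = 0.75 × 450 × 450 = 151.9 kN.
Tension yield (gross): A_g = 115×6 = 690 mm². φR_n = 0.90 × 300 × 690 = 186.3 kN.
Governing: min(448.8, 558.9, 151.9, 186.3) = 151.9 kN → net-section rupture.

151.9 kN (net-section rupture governs)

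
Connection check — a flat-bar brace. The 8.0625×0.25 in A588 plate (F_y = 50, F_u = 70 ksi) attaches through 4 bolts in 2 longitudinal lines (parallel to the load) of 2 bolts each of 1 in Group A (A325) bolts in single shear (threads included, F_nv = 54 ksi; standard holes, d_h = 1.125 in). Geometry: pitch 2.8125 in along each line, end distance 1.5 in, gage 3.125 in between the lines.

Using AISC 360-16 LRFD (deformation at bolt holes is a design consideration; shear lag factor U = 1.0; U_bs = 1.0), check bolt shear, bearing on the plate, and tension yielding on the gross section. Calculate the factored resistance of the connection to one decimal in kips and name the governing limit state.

82.7 kips (bearing governs)

Bolt shear: A_b = π(1)²/4 = 0.7854 in². φR_n = 0.75 × 54 × 0.7854 × 4 × 1 = 127.2 kips.
Bearing (0.25 in plate, F_u = 70 ksi): end bolts L_c = 1.5 − 1.125/2 = 0.9375, R_n = min(1.2×0.9375×0.25×70, 2.4×1×0.25×70) = 19.688 kips/bolt; interior L_c = 2.8125 − 1.125 = 1.6875, R_n = 35.438 kips/bolt. φR_n = 0.75 × (2×19.688 + 2×35.438) = 82.7 kips.
Tension yield (gross): A_g = 8.0625×0.25 = 2.0156 in². φR_n = 0.90 × 50 × 2.0156 = 90.7 kips.
Governing: min(127.2, 82.7, 90.7) = 82.7 kips → bearing.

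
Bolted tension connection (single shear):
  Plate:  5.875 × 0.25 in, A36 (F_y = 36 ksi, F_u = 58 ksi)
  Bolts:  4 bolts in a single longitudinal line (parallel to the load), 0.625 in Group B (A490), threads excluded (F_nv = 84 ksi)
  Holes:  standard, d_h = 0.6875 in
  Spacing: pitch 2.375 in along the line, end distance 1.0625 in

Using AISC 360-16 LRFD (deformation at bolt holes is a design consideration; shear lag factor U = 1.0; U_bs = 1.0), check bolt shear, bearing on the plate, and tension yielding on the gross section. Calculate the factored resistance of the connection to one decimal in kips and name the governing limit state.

47.6 kips (gross-section yield governs)

Bolt shear: A_b = π(0.625)²/4 = 0.3068 in². φR_n = 0.75 × 84 × 0.3068 × 4 × 1 = 77.3 kips.
Bearing (0.25 in plate, F_u = 58 ksi): end bolts L_c = 1.0625 − 0.6875/2 = 0.71875, R_n = min(1.2×0.71875×0.25×58, 2.4×0.625×0.25×58) = 12.506 kips/bolt; interior L_c = 2.375 − 0.6875 = 1.6875, R_n = 21.75 kips/bolt. φR_n = 0.75 × (1×12.506 + 3×21.75) = 58.3 kips.
Tension yield (gross): A_g = 5.875×0.25 = 1.4688 in². φR_n = 0.90 × 36 × 1.4688 = 47.6 kips.
Governing: min(77.3, 58.3, 47.6) = 47.6 kips → gross-section yield.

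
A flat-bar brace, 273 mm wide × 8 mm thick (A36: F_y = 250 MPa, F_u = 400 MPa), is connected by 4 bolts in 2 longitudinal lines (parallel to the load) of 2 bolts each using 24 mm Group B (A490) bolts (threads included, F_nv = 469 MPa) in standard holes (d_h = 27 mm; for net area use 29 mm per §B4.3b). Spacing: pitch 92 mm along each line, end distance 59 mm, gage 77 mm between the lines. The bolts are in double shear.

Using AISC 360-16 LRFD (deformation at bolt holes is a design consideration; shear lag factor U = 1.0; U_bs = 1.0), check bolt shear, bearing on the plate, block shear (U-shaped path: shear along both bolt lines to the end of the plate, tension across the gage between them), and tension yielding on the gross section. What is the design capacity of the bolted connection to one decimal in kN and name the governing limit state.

Bolt shear: A_b = π(24)²/4 = 452.39 mm². φR_n = 0.75 × 469 × 452.39 × 4 × 2 = 1273.0 kN.
Bearing (8 mm plate, F_u = 400 MPa): end bolts L_c = 59 − 27/2 = 45.5, R_n = min(1.2×45.5×8×400, 2.4×24×8×400) = 174.72 kN/bolt; interior L_c = 92 − 27 = 65, R_n = 184.32 kN/bolt. φR_n = 0.75 × (2×174.72 + 2×184.32) = 538.6 kN.
Block shear: shear path 2×[59+1×92] = 2×151 mm, A_gv = 2416, A_nv = 2×(151 − 1.5×29)×8 = 1720 mm²; tension across gage: (77 − 1×29)×8 = 384 mm². R_n = min(0.6×400×1720, 0.6×250×2416) + 1.0×400×384 = min(412.8, 362.4) + 153.6 = 516 kN. φR_n = 0.75 × 516 = 387.0 kN.
Tension yield (gross): A_g = 273×8 = 2184 mm². φR_n = 0.90 × 250 × 2184 = 491.4 kN.
Governing: min(1273.0, 538.6, 387.0, 491.4) = 387.0 kN → block shear.

387.0 kN (block shear governs)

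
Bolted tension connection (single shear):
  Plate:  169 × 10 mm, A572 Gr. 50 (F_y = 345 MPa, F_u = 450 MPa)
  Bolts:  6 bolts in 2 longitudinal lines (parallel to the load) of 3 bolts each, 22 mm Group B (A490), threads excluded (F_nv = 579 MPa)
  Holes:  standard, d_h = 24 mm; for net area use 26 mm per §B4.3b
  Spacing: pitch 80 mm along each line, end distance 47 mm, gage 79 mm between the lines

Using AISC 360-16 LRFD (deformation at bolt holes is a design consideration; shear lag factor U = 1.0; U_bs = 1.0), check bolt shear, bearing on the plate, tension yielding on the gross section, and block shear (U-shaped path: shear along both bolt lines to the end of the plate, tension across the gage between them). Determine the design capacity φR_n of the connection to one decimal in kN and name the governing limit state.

Bolt shear: A_b = π(22)²/4 = 380.13 mm². φR_n = 0.75 × 579 × 380.13 × 6 × 1 = 990.4 kN.
Bearing (10 mm plate, F_u = 450 MPa): end bolts L_c = 47 − 24/2 = 35, R_n = min(1.2×35×10×450, 2.4×22×10×450) = 189 kN/bolt; interior L_c = 80 − 24 = 56, R_n = 237.6 kN/bolt. φR_n = 0.75 × (2×189 + 4×237.6) = 996.3 kN.
Tension yield (gross): A_g = 169×10 = 1690 mm². φR_n = 0.90 × 345 × 1690 = 524.7 kN.
Block shear: shear path 2×[47+2×80] = 2×207 mm, A_gv = 4140, A_nv = 2×(207 − 2.5×26)×10 = 2840 mm²; tension across gage: (79 − 1×26)×10 = 530 mm². R_n = min(0.6×450×2840, 0.6×345×4140) + 1.0×450×530 = min(766.8, 856.98) + 238.5 = 1005.3 kN. φR_n = 0.75 × 1005.3 = 754.0 kN.
Governing: min(990.4, 996.3, 524.7, 754.0) = 524.7 kN → gross-section yield.

524.7 kN (gross-section yield governs)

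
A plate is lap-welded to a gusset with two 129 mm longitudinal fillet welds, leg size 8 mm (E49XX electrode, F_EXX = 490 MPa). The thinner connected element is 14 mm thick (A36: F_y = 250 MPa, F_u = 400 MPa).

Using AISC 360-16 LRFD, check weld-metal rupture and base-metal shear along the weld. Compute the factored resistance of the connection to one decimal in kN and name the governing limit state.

Weld metal: throat = 0.707×8 = 5.656 mm, L = 2×129 = 258 mm. φR_n = 0.75 × 0.6 × 490 × 5.656 × 258 = 321.8 kN.
Base metal shear (14 mm plate): yield φR_n = 1.0×0.6×250×14×258 = 541.8 kN; rupture φR_n = 0.75×0.6×400×14×258 = 650.2 kN; take 541.8 kN (yield).
Governing: min(321.8, 541.8) = 321.8 kN → weld metal.

321.8 kN (weld metal governs)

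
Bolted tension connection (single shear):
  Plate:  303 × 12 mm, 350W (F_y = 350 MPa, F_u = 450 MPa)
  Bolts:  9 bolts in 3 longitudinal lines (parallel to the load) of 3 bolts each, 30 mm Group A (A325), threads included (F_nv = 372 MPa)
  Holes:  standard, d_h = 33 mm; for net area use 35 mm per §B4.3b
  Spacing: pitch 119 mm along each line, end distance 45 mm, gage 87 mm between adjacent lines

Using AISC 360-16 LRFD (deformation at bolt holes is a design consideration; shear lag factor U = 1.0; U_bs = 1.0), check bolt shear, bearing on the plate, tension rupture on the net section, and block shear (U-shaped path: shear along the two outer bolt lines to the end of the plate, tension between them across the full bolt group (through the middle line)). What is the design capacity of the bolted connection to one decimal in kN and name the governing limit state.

Bolt shear: A_b = π(30)²/4 = 706.86 mm². φR_n = 0.75 × 372 × 706.86 × 9 × 1 = 1774.9 kN.
Bearing (12 mm plate, F_u = 450 MPa): end bolts L_c = 45 − 33/2 = 28.5, R_n = min(1.2×28.5×12×450, 2.4×30×12×450) = 184.68 kN/bolt; interior L_c = 119 − 33 = 86, R_n = 388.8 kN/bolt. φR_n = 0.75 × (3×184.68 + 6×388.8) = 2165.1 kN.
Tension rupture (net): A_n = (303 − 3×35)×12 = 2376 mm² (U = 1.0, A_e = A_n). φR_n = 0.75 × 450 × 2376 = 801.9 kN.
Block shear: shear path 2×[45+2×119] = 2×283 mm, A_gv = 6792, A_nv = 2×(283 − 2.5×35)×12 = 4692 mm²; tension across gage: (174 − 2×35)×12 = 1248 mm². R_n = min(0.6×450×4692, 0.6×350×6792) + 1.0×450×1248 = min(1266.8, 1426.3) + 561.6 = 1828.4 kN. φR_n = 0.75 × 1828.4 = 1371.3 kN.
Governing: min(1774.9, 2165.1, 801.9, 1371.3) = 801.9 kN → net-section rupture.

801.9 kN (net-section rupture governs)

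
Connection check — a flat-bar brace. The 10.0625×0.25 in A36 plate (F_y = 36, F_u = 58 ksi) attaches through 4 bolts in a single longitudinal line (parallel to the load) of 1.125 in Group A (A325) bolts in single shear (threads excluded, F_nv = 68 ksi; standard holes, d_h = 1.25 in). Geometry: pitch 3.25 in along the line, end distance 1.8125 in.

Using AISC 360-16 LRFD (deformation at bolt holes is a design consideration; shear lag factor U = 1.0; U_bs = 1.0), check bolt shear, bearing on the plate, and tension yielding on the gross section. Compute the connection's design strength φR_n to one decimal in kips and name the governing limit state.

81.5 kips (gross-section yield governs)

Bolt shear: A_b = π(1.125)²/4 = 0.99402 in². φR_n = 0.75 × 68 × 0.99402 × 4 × 1 = 202.8 kips.
Bearing (0.25 in plate, F_u = 58 ksi): end bolts L_c = 1.8125 − 1.25/2 = 1.1875, R_n = min(1.2×1.1875×0.25×58, 2.4×1.125×0.25×58) = 20.663 kips/bolt; interior L_c = 3.25 − 1.25 = 2, R_n = 34.8 kips/bolt. φR_n = 0.75 × (1×20.663 + 3×34.8) = 93.8 kips.
Tension yield (gross): A_g = 10.0625×0.25 = 2.5156 in². φR_n = 0.90 × 36 × 2.5156 = 81.5 kips.
Governing: min(202.8, 93.8, 81.5) = 81.5 kips → gross-section yield.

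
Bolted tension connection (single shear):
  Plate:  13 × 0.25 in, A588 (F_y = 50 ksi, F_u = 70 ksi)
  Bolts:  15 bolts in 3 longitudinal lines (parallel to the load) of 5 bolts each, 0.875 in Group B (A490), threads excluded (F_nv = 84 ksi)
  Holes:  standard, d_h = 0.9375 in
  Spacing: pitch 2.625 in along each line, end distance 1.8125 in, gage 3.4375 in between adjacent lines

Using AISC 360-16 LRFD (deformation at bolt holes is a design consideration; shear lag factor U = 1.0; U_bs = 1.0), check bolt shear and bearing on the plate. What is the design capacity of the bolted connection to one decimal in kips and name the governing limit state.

Bolt shear: A_b = π(0.875)²/4 = 0.60132 in². φR_n = 0.75 × 84 × 0.60132 × 15 × 1 = 568.2 kips.
Bearing (0.25 in plate, F_u = 70 ksi): end bolts L_c = 1.8125 − 0.9375/2 = 1.34375, R_n = min(1.2×1.34375×0.25×70, 2.4×0.875×0.25×70) = 28.219 kips/bolt; interior L_c = 2.625 − 0.9375 = 1.6875, R_n = 35.438 kips/bolt. φR_n = 0.75 × (3×28.219 + 12×35.438) = 382.4 kips.
Governing: min(568.2, 382.4) = 382.4 kips → bearing.

382.4 kips (bearing governs)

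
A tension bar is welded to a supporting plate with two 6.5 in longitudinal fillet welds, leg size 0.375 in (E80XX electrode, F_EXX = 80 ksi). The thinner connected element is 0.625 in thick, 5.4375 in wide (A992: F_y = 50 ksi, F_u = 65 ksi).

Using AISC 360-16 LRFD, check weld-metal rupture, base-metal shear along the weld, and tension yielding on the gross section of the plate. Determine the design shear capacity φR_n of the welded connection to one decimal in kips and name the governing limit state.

Weld metal: throat = 0.707×0.375 = 0.26513 in, L = 2×6.5 = 13 in. φR_n = 0.75 × 0.6 × 80 × 0.26513 × 13 = 124.1 kips.
Base metal shear (0.625 in plate): yield φR_n = 1.0×0.6×50×0.625×13 = 243.8 kips; rupture φR_n = 0.75×0.6×65×0.625×13 = 237.7 kips; take 237.7 kips (rupture).
Tension yield (gross): A_g = 5.4375×0.625 = 3.3984 in². φR_n = 0.90 × 50 × 3.3984 = 152.9 kips.
Governing: min(124.1, 237.7, 152.9) = 124.1 kips → weld metal.

124.1 kips (weld metal governs)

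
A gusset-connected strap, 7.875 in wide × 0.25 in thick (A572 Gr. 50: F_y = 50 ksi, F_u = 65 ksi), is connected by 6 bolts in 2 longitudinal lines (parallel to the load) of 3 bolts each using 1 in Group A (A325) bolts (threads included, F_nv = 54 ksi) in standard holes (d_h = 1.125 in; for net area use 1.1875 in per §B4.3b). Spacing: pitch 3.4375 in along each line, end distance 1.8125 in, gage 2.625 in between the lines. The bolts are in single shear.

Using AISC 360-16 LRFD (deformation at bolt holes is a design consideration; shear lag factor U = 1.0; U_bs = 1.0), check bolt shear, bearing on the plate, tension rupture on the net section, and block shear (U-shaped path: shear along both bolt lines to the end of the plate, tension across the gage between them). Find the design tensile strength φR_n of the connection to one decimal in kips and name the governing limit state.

67.0 kips (net-section rupture governs)

Bolt shear: A_b = π(1)²/4 = 0.7854 in². φR_n = 0.75 × 54 × 0.7854 × 6 × 1 = 190.9 kips.
Bearing (0.25 in plate, F_u = 65 ksi): end bolts L_c = 1.8125 − 1.125/2 = 1.25, R_n = min(1.2×1.25×0.25×65, 2.4×1×0.25×65) = 24.375 kips/bolt; interior L_c = 3.4375 − 1.125 = 2.3125, R_n = 39 kips/bolt. φR_n = 0.75 × (2×24.375 + 4×39) = 153.6 kips.
Tension rupture (net): A_n = (7.875 − 2×1.1875)×0.25 = 1.375 in² (U = 1.0, A_e = A_n). φR_n = 0.75 × 65 × 1.375 = 67.0 kips.
Block shear: shear path 2×[1.8125+2×3.4375] = 2×8.6875 in, A_gv = 4.3438, A_nv = 2×(8.6875 − 2.5×1.1875)×0.25 = 2.8594 in²; tension across gage: (2.625 − 1×1.1875)×0.25 = 0.35938 in². R_n = min(0.6×65×2.8594, 0.6×50×4.3438) + 1.0×65×0.35938 = min(111.52, 130.31) + 23.36 = 134.88 kips. φR_n = 0.75 × 134.88 = 101.2 kips.
Governing: min(190.9, 153.6, 67.0, 101.2) = 67.0 kips → net-section rupture.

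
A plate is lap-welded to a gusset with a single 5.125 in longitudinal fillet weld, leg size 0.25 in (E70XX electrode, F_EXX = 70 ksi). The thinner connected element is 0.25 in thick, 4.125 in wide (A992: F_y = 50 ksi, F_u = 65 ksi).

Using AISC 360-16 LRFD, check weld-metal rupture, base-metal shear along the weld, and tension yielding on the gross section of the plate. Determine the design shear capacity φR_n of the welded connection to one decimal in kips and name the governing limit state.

28.5 kips (weld metal governs)

Weld metal: throat = 0.707×0.25 = 0.17675 in, L = 5.125 in. φR_n = 0.75 × 0.6 × 70 × 0.17675 × 5.125 = 28.5 kips.
Base metal shear (0.25 in plate): yield φR_n = 1.0×0.6×50×0.25×5.125 = 38.4 kips; rupture φR_n = 0.75×0.6×65×0.25×5.125 = 37.5 kips; take 37.5 kips (rupture).
Tension yield (gross): A_g = 4.125×0.25 = 1.0313 in². φR_n = 0.90 × 50 × 1.0313 = 46.4 kips.
Governing: min(28.5, 37.5, 46.4) = 28.5 kips → weld metal.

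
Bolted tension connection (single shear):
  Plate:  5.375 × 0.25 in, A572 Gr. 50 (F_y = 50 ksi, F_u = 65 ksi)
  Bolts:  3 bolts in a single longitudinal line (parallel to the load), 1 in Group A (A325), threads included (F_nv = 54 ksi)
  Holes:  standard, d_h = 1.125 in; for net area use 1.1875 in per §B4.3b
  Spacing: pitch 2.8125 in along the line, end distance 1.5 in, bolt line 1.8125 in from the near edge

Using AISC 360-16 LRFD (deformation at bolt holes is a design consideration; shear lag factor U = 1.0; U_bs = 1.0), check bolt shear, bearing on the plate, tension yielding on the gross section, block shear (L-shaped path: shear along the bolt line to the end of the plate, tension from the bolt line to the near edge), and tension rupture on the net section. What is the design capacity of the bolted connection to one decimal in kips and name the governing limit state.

Bolt shear: A_b = π(1)²/4 = 0.7854 in². φR_n = 0.75 × 54 × 0.7854 × 3 × 1 = 95.4 kips.
Bearing (0.25 in plate, F_u = 65 ksi): end bolts L_c = 1.5 − 1.125/2 = 0.9375, R_n = min(1.2×0.9375×0.25×65, 2.4×1×0.25×65) = 18.281 kips/bolt; interior L_c = 2.8125 − 1.125 = 1.6875, R_n = 32.906 kips/bolt. φR_n = 0.75 × (1×18.281 + 2×32.906) = 63.1 kips.
Tension yield (gross): A_g = 5.375×0.25 = 1.3438 in². φR_n = 0.90 × 50 × 1.3438 = 60.5 kips.
Block shear: shear path 1×[1.5+2×2.8125] = 1×7.125 in, A_gv = 1.7813, A_nv = 1×(7.125 − 2.5×1.1875)×0.25 = 1.0391 in²; tension to near edge: (1.8125 − 0.5×1.1875)×0.25 = 0.30469 in². R_n = min(0.6×65×1.0391, 0.6×50×1.7813) + 1.0×65×0.30469 = min(40.525, 53.439) + 19.805 = 60.33 kips. φR_n = 0.75 × 60.33 = 45.2 kips.
Tension rupture (net): A_n = (5.375 − 1×1.1875)×0.25 = 1.0469 in² (U = 1.0, A_e = A_n). φR_n = 0.75 × 65 × 1.0469 = 51.0 kips.
Governing: min(95.4, 63.1, 60.5, 45.2, 51.0) = 45.2 kips → block shear.

45.2 kips (block shear governs)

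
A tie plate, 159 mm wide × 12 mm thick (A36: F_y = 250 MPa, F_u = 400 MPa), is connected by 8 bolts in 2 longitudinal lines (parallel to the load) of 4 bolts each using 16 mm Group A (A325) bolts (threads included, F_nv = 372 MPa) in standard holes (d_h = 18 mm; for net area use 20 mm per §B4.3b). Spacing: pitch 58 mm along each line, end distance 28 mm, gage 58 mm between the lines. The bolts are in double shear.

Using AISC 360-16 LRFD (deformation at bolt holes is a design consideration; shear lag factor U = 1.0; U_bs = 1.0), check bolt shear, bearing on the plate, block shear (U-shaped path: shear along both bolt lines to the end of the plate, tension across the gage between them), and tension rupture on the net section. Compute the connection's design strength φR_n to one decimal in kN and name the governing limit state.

Bolt shear: A_b = π(16)²/4 = 201.06 mm². φR_n = 0.75 × 372 × 201.06 × 8 × 2 = 897.5 kN.
Bearing (12 mm plate, F_u = 400 MPa): end bolts L_c = 28 − 18/2 = 19, R_n = min(1.2×19×12×400, 2.4×16×12×400) = 109.44 kN/bolt; interior L_c = 58 − 18 = 40, R_n = 184.32 kN/bolt. φR_n = 0.75 × (2×109.44 + 6×184.32) = 993.6 kN.
Block shear: shear path 2×[28+3×58] = 2×202 mm, A_gv = 4848, A_nv = 2×(202 − 3.5×20)×12 = 3168 mm²; tension across gage: (58 − 1×20)×12 = 456 mm². R_n = min(0.6×400×3168, 0.6×250×4848) + 1.0×400×456 = min(760.32, 727.2) + 182.4 = 909.6 kN. φR_n = 0.75 × 909.6 = 682.2 kN.
Tension rupture (net): A_n = (159 − 2×20)×12 = 1428 mm² (U = 1.0, A_e = A_n). φR_n = 0.75 × 400 × 1428 = 428.4 kN.
Governing: min(897.5, 993.6, 682.2, 428.4) = 428.4 kN → net-section rupture.

428.4 kN (net-section rupture governs)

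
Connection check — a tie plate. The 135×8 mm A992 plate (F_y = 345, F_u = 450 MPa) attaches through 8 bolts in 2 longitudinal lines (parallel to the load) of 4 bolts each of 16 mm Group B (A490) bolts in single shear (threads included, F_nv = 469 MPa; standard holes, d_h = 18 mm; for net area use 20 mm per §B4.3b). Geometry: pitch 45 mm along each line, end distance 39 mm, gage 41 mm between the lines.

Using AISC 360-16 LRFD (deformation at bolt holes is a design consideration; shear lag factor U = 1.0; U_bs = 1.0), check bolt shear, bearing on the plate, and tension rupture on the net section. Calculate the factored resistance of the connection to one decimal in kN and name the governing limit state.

Bolt shear: A_b = π(16)²/4 = 201.06 mm². φR_n = 0.75 × 469 × 201.06 × 8 × 1 = 565.8 kN.
Bearing (8 mm plate, F_u = 450 MPa): end bolts L_c = 39 − 18/2 = 30, R_n = min(1.2×30×8×450, 2.4×16×8×450) = 129.6 kN/bolt; interior L_c = 45 − 18 = 27, R_n = 116.64 kN/bolt. φR_n = 0.75 × (2×129.6 + 6×116.64) = 719.3 kN.
Tension rupture (net): A_n = (135 − 2×20)×8 = 760 mm² (U = 1.0, A_e = A_n). φR_n = 0.75 × 450 × 760 = 256.5 kN.
Governing: min(565.8, 719.3, 256.5) = 256.5 kN → net-section rupture.

256.5 kN (net-section rupture governs)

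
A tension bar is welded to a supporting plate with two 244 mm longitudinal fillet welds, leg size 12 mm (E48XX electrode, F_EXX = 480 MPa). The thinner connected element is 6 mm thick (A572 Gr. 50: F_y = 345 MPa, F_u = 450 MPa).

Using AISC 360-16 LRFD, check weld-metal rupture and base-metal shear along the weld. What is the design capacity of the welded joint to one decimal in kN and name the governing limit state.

592.9 kN (base-metal shear governs)

Weld metal: throat = 0.707×12 = 8.484 mm, L = 2×244 = 488 mm. φR_n = 0.75 × 0.6 × 480 × 8.484 × 488 = 894.3 kN.
Base metal shear (6 mm plate): yield φR_n = 1.0×0.6×345×6×488 = 606.1 kN; rupture φR_n = 0.75×0.6×450×6×488 = 592.9 kN; take 592.9 kN (rupture).
Governing: min(894.3, 592.9) = 592.9 kN → base-metal shear.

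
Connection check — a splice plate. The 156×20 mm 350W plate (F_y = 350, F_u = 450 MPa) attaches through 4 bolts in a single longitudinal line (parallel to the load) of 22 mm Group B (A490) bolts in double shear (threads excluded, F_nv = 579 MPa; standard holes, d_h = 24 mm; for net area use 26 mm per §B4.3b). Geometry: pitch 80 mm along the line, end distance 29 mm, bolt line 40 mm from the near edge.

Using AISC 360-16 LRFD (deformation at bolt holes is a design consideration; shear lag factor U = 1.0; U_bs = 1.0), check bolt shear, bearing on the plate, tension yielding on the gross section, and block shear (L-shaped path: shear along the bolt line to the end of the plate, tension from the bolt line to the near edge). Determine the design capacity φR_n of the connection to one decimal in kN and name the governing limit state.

903.2 kN (block shear governs)

Bolt shear: A_b = π(22)²/4 = 380.13 mm². φR_n = 0.75 × 579 × 380.13 × 4 × 2 = 1320.6 kN.
Bearing (20 mm plate, F_u = 450 MPa): end bolts L_c = 29 − 24/2 = 17, R_n = min(1.2×17×20×450, 2.4×22×20×450) = 183.6 kN/bolt; interior L_c = 80 − 24 = 56, R_n = 475.2 kN/bolt. φR_n = 0.75 × (1×183.6 + 3×475.2) = 1206.9 kN.
Tension yield (gross): A_g = 156×20 = 3120 mm². φR_n = 0.90 × 350 × 3120 = 982.8 kN.
Block shear: shear path 1×[29+3×80] = 1×269 mm, A_gv = 5380, A_nv = 1×(269 − 3.5×26)×20 = 3560 mm²; tension to near edge: (40 − 0.5×26)×20 = 540 mm². R_n = min(0.6×450×3560, 0.6×350×5380) + 1.0×450×540 = min(961.2, 1129.8) + 243 = 1204.2 kN. φR_n = 0.75 × 1204.2 = 903.2 kN.
Governing: min(1320.6, 1206.9, 982.8, 903.2) = 903.2 kN → block shear.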